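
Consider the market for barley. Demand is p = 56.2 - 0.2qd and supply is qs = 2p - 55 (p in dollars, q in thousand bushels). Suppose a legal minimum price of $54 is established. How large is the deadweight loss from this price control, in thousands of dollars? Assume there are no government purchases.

Rearranging demand gives qd = 281 - 5p. In a free market, 281 - 5p = 2p - 55 gives the equilibrium p* = 48, q* = 41.
Because the floor (54) lies above the market-clearing price, it is binding.
At p = 54: qd = 281 - 5·54 = 11 and qs = 2·54 - 55 = 53.
Quantity traded falls to 11. At q = 11 the demand price is (281 - 11)/5 = 54 and the supply price is (55 + 11)/2 = 33.
Deadweight loss = ½ · (54 - 33) · (41 - 11) = ½ · 21 · 30 = 315.

315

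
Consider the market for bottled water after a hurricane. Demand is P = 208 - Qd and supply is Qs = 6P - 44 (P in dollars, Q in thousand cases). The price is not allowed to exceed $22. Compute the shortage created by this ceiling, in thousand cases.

98

Rearranging demand gives Qd = 208 - P. Setting quantity demanded equal to quantity supplied, 208 - P = 6P - 44, gives P* = 36 and Q* = 172.
Since 22 < 36, the ceiling is binding.
At P = 22: Qd = 208 - 22 = 186 and Qs = 6·22 - 44 = 88.
Shortage = Qd - Qs = 186 - 88 = 98.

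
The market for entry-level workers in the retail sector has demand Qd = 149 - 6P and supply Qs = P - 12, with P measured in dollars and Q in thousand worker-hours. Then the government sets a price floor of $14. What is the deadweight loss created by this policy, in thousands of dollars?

0

Equilibrium: 149 - 6P = P - 12, so 161 = 7P and P* = 23, Q* = 11.
The floor of 14 is below the equilibrium price 23, so it is not binding; the market clears at P* = 23, Q* = 11.
Since the control does not bind, no trades are prevented and deadweight loss is zero.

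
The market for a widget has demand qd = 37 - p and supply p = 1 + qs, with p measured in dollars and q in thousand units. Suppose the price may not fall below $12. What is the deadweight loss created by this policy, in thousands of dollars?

0

Rearranging supply gives qs = p - 1. Equilibrium: 37 - p = p - 1, so 38 = 2p and p* = 19, q* = 18.
Since 12 is below p* = 19, the floor does not bind and the free-market outcome prevails.
Since the control does not bind, no trades are prevented and deadweight loss is zero.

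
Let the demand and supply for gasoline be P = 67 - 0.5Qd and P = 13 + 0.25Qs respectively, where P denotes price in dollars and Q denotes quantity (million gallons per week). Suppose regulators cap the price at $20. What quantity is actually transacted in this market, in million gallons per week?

28

Rearranging demand gives Qd = 134 - 2P; rearranging supply gives Qs = 4P - 52. Setting quantity demanded equal to quantity supplied, 134 - 2P = 4P - 52, gives P* = 31 and Q* = 72.
The ceiling of 20 is below the equilibrium price 31, so it binds.
At P = 20: Qd = 134 - 2·20 = 94 and Qs = 4·20 - 52 = 28.
The quantity actually transacted is the short side, supply: 28.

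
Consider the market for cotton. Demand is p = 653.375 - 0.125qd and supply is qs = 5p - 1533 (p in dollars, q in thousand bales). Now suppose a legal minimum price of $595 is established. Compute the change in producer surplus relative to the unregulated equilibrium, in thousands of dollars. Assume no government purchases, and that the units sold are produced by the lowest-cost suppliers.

Rearranging demand gives qd = 5227 - 8p. In a free market, 5227 - 8p = 5p - 1533 gives the equilibrium p* = 520, q* = 1067.
The floor of 595 is above the equilibrium price 520, so it binds.
At p = 595: qd = 5227 - 8·595 = 467 and qs = 5·595 - 1533 = 1442.
Producer surplus without the control is ½ · (520 - 306.6) · 1067 = 113848.9.
With the floor, 467 units are sold at 595. The supply price at q = 467 is 400, so PS = ½ · [(595 - 306.6) + (595 - 400)] · 467 = 112873.9.
Change in producer surplus = 112873.9 - 113848.9 = -975.

-975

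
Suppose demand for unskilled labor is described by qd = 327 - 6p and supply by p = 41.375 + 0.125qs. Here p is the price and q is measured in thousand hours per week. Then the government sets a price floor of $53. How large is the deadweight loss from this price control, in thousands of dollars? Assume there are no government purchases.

Rearranging supply gives qs = 8p - 331. In a free market, 327 - 6p = 8p - 331 gives the equilibrium p* = 47, q* = 45.
The floor of 53 is above the equilibrium price 47, so it binds.
At p = 53: qd = 327 - 6·53 = 9 and qs = 8·53 - 331 = 93.
Quantity traded falls to 9. At q = 9 the demand price is (327 - 9)/6 = 53 and the supply price is (331 + 9)/8 = 42.5.
Deadweight loss = ½ · (53 - 42.5) · (45 - 9) = ½ · 10.5 · 36 = 189.

189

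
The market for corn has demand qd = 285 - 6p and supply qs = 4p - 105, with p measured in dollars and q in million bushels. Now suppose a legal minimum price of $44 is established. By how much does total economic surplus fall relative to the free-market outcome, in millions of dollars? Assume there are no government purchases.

In a free market, 285 - 6p = 4p - 105 gives the equilibrium p* = 39, q* = 51.
Because the floor (44) lies above the market-clearing price, it is binding.
At p = 44: qd = 285 - 6·44 = 21 and qs = 4·44 - 105 = 71.
Quantity traded falls to 21. At q = 21 the demand price is (285 - 21)/6 = 44 and the supply price is (105 + 21)/4 = 31.5.
Deadweight loss = ½ · (44 - 31.5) · (51 - 21) = ½ · 12.5 · 30 = 187.5.

187.5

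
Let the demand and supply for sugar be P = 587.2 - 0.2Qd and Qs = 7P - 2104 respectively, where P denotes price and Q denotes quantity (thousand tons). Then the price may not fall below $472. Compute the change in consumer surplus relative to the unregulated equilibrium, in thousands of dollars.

-36712

Rearranging demand gives Qd = 2936 - 5P. Equilibrium: 2936 - 5P = 7P - 2104, so 5040 = 12P and P* = 420, Q* = 836.
The floor of 472 is above the equilibrium price 420, so it binds.
At P = 472: Qd = 2936 - 5·472 = 576 and Qs = 7·472 - 2104 = 1200.
Consumer surplus without the control is ½ · (587.2 - 420) · 836 = 69889.6.
With the floor, consumers buy 576 units at 472, so CS = ½ · (587.2 - 472) · 576 = 33177.6.
Change in consumer surplus = 33177.6 - 69889.6 = -36712.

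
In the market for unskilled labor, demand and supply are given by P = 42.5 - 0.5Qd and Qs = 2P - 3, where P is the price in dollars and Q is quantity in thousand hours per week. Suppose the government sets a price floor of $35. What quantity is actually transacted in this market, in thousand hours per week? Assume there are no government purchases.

Rearranging demand gives Qd = 85 - 2P. Without the control the market clears where 85 - 2P = 2P - 3, i.e. P* = 22 and Q* = 41.
Because the floor (35) lies above the market-clearing price, it is binding.
At P = 35: Qd = 85 - 2·35 = 15 and Qs = 2·35 - 3 = 67.
The quantity actually transacted is the short side, demand: 15.

15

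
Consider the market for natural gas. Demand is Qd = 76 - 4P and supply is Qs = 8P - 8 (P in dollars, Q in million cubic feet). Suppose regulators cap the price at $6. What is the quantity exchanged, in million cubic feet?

40

In a free market, 76 - 4P = 8P - 8 gives the equilibrium P* = 7, Q* = 48.
Because the ceiling (6) lies below the market-clearing price, it is binding.
At P = 6: Qd = 76 - 4·6 = 52 and Qs = 8·6 - 8 = 40.
The quantity actually transacted is the short side, supply: 40.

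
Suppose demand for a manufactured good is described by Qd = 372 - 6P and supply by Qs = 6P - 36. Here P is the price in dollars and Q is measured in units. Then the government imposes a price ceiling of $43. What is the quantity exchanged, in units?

168

Without the control the market clears where 372 - 6P = 6P - 36, i.e. P* = 34 and Q* = 168.
Since 43 is above P* = 34, the ceiling does not bind and the free-market outcome prevails.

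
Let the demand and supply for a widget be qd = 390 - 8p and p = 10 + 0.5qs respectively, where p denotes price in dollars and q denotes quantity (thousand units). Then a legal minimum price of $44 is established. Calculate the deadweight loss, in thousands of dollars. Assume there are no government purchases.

Rearranging supply gives qs = 2p - 20. Without the control the market clears where 390 - 8p = 2p - 20, i.e. p* = 41 and q* = 62.
Because the floor (44) lies above the market-clearing price, it is binding.
At p = 44: qd = 390 - 8·44 = 38 and qs = 2·44 - 20 = 68.
Quantity traded falls to 38. At q = 38 the demand price is (390 - 38)/8 = 44 and the supply price is (20 + 38)/2 = 29.
Deadweight loss = ½ · (44 - 29) · (62 - 38) = ½ · 15 · 24 = 180.

180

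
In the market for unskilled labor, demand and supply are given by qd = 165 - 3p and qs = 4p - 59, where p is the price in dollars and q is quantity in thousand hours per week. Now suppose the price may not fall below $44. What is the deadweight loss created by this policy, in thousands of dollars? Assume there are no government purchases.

Setting quantity demanded equal to quantity supplied, 165 - 3p = 4p - 59, gives p* = 32 and q* = 69.
Because the floor (44) lies above the market-clearing price, it is binding.
At p = 44: qd = 165 - 3·44 = 33 and qs = 4·44 - 59 = 117.
Quantity traded falls to 33. At q = 33 the demand price is (165 - 33)/3 = 44 and the supply price is (59 + 33)/4 = 23.
Deadweight loss = ½ · (44 - 23) · (69 - 33) = ½ · 21 · 36 = 378.

378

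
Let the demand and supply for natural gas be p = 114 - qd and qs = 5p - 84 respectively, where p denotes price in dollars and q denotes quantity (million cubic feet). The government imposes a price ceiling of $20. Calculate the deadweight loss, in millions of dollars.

2535

Rearranging demand gives qd = 114 - p. Setting quantity demanded equal to quantity supplied, 114 - p = 5p - 84, gives p* = 33 and q* = 81.
Since 20 < 33, the ceiling is binding.
At p = 20: qd = 114 - 20 = 94 and qs = 5·20 - 84 = 16.
Quantity traded falls to 16. At q = 16 the demand price is 114 - 16 = 98 and the supply price is (84 + 16)/5 = 20.
Deadweight loss = ½ · (98 - 20) · (81 - 16) = ½ · 78 · 65 = 2535.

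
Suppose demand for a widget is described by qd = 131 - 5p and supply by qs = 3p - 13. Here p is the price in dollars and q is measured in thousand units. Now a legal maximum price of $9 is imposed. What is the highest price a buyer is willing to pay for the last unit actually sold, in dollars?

Setting quantity demanded equal to quantity supplied, 131 - 5p = 3p - 13, gives p* = 18 and q* = 41.
Since 9 < 18, the ceiling is binding.
At p = 9: qd = 131 - 5·9 = 86 and qs = 3·9 - 13 = 14.
Only 14 units reach the market. On the demand curve, the marginal buyer's willingness to pay at q = 14 is (131 - 14)/5 = 23.4.

23.4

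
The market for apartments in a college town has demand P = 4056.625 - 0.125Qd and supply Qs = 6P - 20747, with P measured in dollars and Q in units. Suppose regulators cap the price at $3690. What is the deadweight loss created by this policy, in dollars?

Rearranging demand gives Qd = 32453 - 8P. Setting quantity demanded equal to quantity supplied, 32453 - 8P = 6P - 20747, gives P* = 3800 and Q* = 2053.
The ceiling of 3690 is below the equilibrium price 3800, so it binds.
At P = 3690: Qd = 32453 - 8·3690 = 2933 and Qs = 6·3690 - 20747 = 1393.
Quantity traded falls to 1393. At Q = 1393 the demand price is (32453 - 1393)/8 = 3882.5 and the supply price is (20747 + 1393)/6 = 3690.
Deadweight loss = ½ · (3882.5 - 3690) · (2053 - 1393) = ½ · 192.5 · 660 = 63525.

63525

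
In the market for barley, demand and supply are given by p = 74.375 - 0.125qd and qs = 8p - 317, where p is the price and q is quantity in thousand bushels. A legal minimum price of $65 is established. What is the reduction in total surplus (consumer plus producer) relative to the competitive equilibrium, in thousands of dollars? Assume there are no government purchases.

512

Rearranging demand gives qd = 595 - 8p. Setting quantity demanded equal to quantity supplied, 595 - 8p = 8p - 317, gives p* = 57 and q* = 139.
The floor of 65 is above the equilibrium price 57, so it binds.
At p = 65: qd = 595 - 8·65 = 75 and qs = 8·65 - 317 = 203.
Quantity traded falls to 75. At q = 75 the demand price is (595 - 75)/8 = 65 and the supply price is (317 + 75)/8 = 49.
Deadweight loss = ½ · (65 - 49) · (139 - 75) = ½ · 16 · 64 = 512.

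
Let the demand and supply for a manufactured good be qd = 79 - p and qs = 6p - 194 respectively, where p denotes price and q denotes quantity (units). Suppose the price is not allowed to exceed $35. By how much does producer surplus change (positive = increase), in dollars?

In a free market, 79 - p = 6p - 194 gives the equilibrium p* = 39, q* = 40.
Since 35 < 39, the ceiling is binding.
At p = 35: qd = 79 - 35 = 44 and qs = 6·35 - 194 = 16.
Producer surplus without the control is ½ · (39 - 97/3) · 40 = 400/3.
With the ceiling, producers sell 16 units at 35, so PS = ½ · (35 - 97/3) · 16 = 64/3.
Change in producer surplus = 64/3 - 400/3 = -112.

-112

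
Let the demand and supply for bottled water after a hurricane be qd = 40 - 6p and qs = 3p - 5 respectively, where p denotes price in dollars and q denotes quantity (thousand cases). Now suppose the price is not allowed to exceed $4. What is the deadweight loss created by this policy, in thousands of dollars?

2.25

Without the control the market clears where 40 - 6p = 3p - 5, i.e. p* = 5 and q* = 10.
Since 4 < 5, the ceiling is binding.
At p = 4: qd = 40 - 6·4 = 16 and qs = 3·4 - 5 = 7.
Quantity traded falls to 7. At q = 7 the demand price is (40 - 7)/6 = 5.5 and the supply price is (5 + 7)/3 = 4.
Deadweight loss = ½ · (5.5 - 4) · (10 - 7) = ½ · 1.5 · 3 = 2.25.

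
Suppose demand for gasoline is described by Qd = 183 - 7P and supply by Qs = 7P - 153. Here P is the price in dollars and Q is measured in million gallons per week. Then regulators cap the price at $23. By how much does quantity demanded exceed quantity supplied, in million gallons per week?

14

Setting quantity demanded equal to quantity supplied, 183 - 7P = 7P - 153, gives P* = 24 and Q* = 15.
Because the ceiling (23) lies below the market-clearing price, it is binding.
At P = 23: Qd = 183 - 7·23 = 22 and Qs = 7·23 - 153 = 8.
Shortage = Qd - Qs = 22 - 8 = 14.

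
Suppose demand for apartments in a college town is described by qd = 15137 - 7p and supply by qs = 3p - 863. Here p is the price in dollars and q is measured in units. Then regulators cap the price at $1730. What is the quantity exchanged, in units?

In a free market, 15137 - 7p = 3p - 863 gives the equilibrium p* = 1600, q* = 3937.
The ceiling of 1730 is above the equilibrium price 1600, so it is not binding; the market clears at p* = 1600, q* = 3937.

3937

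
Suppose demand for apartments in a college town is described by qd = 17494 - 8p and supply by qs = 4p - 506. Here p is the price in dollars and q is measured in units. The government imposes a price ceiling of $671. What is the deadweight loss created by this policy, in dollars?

Without the control the market clears where 17494 - 8p = 4p - 506, i.e. p* = 1500 and q* = 5494.
Because the ceiling (671) lies below the market-clearing price, it is binding.
At p = 671: qd = 17494 - 8·671 = 12126 and qs = 4·671 - 506 = 2178.
Quantity traded falls to 2178. At q = 2178 the demand price is (17494 - 2178)/8 = 1914.5 and the supply price is (506 + 2178)/4 = 671.
Deadweight loss = ½ · (1914.5 - 671) · (5494 - 2178) = ½ · 1243.5 · 3316 = 2061723.

2061723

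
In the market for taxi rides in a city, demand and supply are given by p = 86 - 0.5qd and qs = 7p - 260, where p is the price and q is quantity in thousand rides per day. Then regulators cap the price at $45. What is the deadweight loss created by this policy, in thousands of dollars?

Rearranging demand gives qd = 172 - 2p. Without the control the market clears where 172 - 2p = 7p - 260, i.e. p* = 48 and q* = 76.
Because the ceiling (45) lies below the market-clearing price, it is binding.
At p = 45: qd = 172 - 2·45 = 82 and qs = 7·45 - 260 = 55.
Quantity traded falls to 55. At q = 55 the demand price is (172 - 55)/2 = 58.5 and the supply price is (260 + 55)/7 = 45.
Deadweight loss = ½ · (58.5 - 45) · (76 - 55) = ½ · 13.5 · 21 = 141.75.

141.75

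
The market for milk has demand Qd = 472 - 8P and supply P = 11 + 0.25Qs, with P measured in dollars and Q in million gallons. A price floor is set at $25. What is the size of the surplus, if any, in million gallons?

0

Rearranging supply gives Qs = 4P - 44. Equilibrium: 472 - 8P = 4P - 44, so 516 = 12P and P* = 43, Q* = 128.
Since 25 is below P* = 43, the floor does not bind and the free-market outcome prevails.
Since the control does not bind, there is no surplus.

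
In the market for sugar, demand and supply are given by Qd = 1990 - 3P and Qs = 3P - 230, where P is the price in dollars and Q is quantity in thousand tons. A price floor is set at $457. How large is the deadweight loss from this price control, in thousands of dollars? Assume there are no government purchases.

22707

Without the control the market clears where 1990 - 3P = 3P - 230, i.e. P* = 370 and Q* = 880.
Because the floor (457) lies above the market-clearing price, it is binding.
At P = 457: Qd = 1990 - 3·457 = 619 and Qs = 3·457 - 230 = 1141.
Quantity traded falls to 619. At Q = 619 the demand price is (1990 - 619)/3 = 457 and the supply price is (230 + 619)/3 = 283.
Deadweight loss = ½ · (457 - 283) · (880 - 619) = ½ · 174 · 261 = 22707.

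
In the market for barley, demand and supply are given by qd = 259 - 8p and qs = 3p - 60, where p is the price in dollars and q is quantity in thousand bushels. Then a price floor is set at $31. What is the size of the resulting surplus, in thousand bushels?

22

Setting quantity demanded equal to quantity supplied, 259 - 8p = 3p - 60, gives p* = 29 and q* = 27.
Since 31 > 29, the floor is binding.
At p = 31: qd = 259 - 8·31 = 11 and qs = 3·31 - 60 = 33.
Surplus = qs - qd = 33 - 11 = 22.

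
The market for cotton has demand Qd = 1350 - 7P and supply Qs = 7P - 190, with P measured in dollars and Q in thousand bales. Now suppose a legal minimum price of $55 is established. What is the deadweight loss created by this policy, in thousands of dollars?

Without the control the market clears where 1350 - 7P = 7P - 190, i.e. P* = 110 and Q* = 580.
Since 55 is below P* = 110, the floor does not bind and the free-market outcome prevails.
Since the control does not bind, no trades are prevented and deadweight loss is zero.

0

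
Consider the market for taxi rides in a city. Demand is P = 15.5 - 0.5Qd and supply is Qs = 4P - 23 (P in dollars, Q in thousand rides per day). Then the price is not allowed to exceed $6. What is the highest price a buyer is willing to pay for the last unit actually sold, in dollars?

15

Rearranging demand gives Qd = 31 - 2P. Without the control the market clears where 31 - 2P = 4P - 23, i.e. P* = 9 and Q* = 13.
Since 6 < 9, the ceiling is binding.
At P = 6: Qd = 31 - 2·6 = 19 and Qs = 4·6 - 23 = 1.
Only 1 units reach the market. On the demand curve, the marginal buyer's willingness to pay at Q = 1 is (31 - 1)/2 = 15.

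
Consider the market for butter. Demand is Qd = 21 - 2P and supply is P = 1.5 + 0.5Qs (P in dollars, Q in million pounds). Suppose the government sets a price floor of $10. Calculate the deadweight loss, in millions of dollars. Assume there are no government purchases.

32

Rearranging supply gives Qs = 2P - 3. Without the control the market clears where 21 - 2P = 2P - 3, i.e. P* = 6 and Q* = 9.
Because the floor (10) lies above the market-clearing price, it is binding.
At P = 10: Qd = 21 - 2·10 = 1 and Qs = 2·10 - 3 = 17.
Quantity traded falls to 1. At Q = 1 the demand price is (21 - 1)/2 = 10 and the supply price is (3 + 1)/2 = 2.
Deadweight loss = ½ · (10 - 2) · (9 - 1) = ½ · 8 · 8 = 32.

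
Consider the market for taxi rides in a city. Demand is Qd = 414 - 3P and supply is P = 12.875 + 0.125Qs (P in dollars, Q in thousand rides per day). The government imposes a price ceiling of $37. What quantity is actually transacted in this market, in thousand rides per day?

Rearranging supply gives Qs = 8P - 103. Setting quantity demanded equal to quantity supplied, 414 - 3P = 8P - 103, gives P* = 47 and Q* = 273.
The ceiling of 37 is below the equilibrium price 47, so it binds.
At P = 37: Qd = 414 - 3·37 = 303 and Qs = 8·37 - 103 = 193.
The quantity actually transacted is the short side, supply: 193.

193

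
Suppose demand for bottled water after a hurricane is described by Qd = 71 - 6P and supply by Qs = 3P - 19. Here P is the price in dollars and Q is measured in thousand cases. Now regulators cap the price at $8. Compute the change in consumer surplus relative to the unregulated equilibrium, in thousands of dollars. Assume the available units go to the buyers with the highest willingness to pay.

7

In a free market, 71 - 6P = 3P - 19 gives the equilibrium P* = 10, Q* = 11.
Since 8 < 10, the ceiling is binding.
At P = 8: Qd = 71 - 6·8 = 23 and Qs = 3·8 - 19 = 5.
Consumer surplus without the control is ½ · (71/6 - 10) · 11 = 121/12.
With the ceiling, 5 units are sold at 8 (assume they go to the highest-value buyers). The demand price at Q = 5 is 11, so CS = ½ · [(71/6 - 8) + (11 - 8)] · 5 = 205/12.
Change in consumer surplus = 205/12 - 121/12 = 7.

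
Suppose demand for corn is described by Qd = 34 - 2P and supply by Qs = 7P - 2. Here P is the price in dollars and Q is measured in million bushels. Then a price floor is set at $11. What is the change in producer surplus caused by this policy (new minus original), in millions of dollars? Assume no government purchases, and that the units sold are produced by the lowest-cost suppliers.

70

Equilibrium: 34 - 2P = 7P - 2, so 36 = 9P and P* = 4, Q* = 26.
The floor of 11 is above the equilibrium price 4, so it binds.
At P = 11: Qd = 34 - 2·11 = 12 and Qs = 7·11 - 2 = 75.
Producer surplus without the control is ½ · (4 - 2/7) · 26 = 338/7.
With the floor, 12 units are sold at 11. The supply price at Q = 12 is 2, so PS = ½ · [(11 - 2/7) + (11 - 2)] · 12 = 828/7.
Change in producer surplus = 828/7 - 338/7 = 70.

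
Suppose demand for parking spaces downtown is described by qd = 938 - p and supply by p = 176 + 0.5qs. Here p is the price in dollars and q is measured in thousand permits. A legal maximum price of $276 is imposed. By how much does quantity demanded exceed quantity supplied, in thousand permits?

462

Rearranging supply gives qs = 2p - 352. In a free market, 938 - p = 2p - 352 gives the equilibrium p* = 430, q* = 508.
Because the ceiling (276) lies below the market-clearing price, it is binding.
At p = 276: qd = 938 - 276 = 662 and qs = 2·276 - 352 = 200.
Shortage = qd - qs = 662 - 200 = 462.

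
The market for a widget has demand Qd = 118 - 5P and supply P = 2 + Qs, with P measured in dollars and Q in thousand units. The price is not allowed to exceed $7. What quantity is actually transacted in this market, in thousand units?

Rearranging supply gives Qs = P - 2. Setting quantity demanded equal to quantity supplied, 118 - 5P = P - 2, gives P* = 20 and Q* = 18.
Because the ceiling (7) lies below the market-clearing price, it is binding.
At P = 7: Qd = 118 - 5·7 = 83 and Qs = 7 - 2 = 5.
The quantity actually transacted is the short side, supply: 5.

5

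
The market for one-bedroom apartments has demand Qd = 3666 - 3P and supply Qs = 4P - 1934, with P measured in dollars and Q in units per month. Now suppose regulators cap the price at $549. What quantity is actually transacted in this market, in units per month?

262

Without the control the market clears where 3666 - 3P = 4P - 1934, i.e. P* = 800 and Q* = 1266.
Since 549 < 800, the ceiling is binding.
At P = 549: Qd = 3666 - 3·549 = 2019 and Qs = 4·549 - 1934 = 262.
The quantity actually transacted is the short side, supply: 262.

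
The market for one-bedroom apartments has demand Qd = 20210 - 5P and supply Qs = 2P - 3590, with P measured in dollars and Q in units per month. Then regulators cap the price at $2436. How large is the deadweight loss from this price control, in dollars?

1301014.4

In a free market, 20210 - 5P = 2P - 3590 gives the equilibrium P* = 3400, Q* = 3210.
Because the ceiling (2436) lies below the market-clearing price, it is binding.
At P = 2436: Qd = 20210 - 5·2436 = 8030 and Qs = 2·2436 - 3590 = 1282.
Quantity traded falls to 1282. At Q = 1282 the demand price is (20210 - 1282)/5 = 3785.6 and the supply price is (3590 + 1282)/2 = 2436.
Deadweight loss = ½ · (3785.6 - 2436) · (3210 - 1282) = ½ · 1349.6 · 1928 = 1301014.4.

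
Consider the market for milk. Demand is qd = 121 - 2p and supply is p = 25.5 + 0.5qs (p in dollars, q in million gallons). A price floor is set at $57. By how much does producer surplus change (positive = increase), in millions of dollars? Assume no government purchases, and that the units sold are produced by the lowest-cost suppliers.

Rearranging supply gives qs = 2p - 51. Equilibrium: 121 - 2p = 2p - 51, so 172 = 4p and p* = 43, q* = 35.
Because the floor (57) lies above the market-clearing price, it is binding.
At p = 57: qd = 121 - 2·57 = 7 and qs = 2·57 - 51 = 63.
Producer surplus without the control is ½ · (43 - 25.5) · 35 = 306.25.
With the floor, 7 units are sold at 57. The supply price at q = 7 is 29, so PS = ½ · [(57 - 25.5) + (57 - 29)] · 7 = 208.25.
Change in producer surplus = 208.25 - 306.25 = -98.

-98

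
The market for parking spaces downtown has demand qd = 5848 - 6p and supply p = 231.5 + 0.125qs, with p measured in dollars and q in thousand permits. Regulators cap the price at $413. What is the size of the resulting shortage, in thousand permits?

Rearranging supply gives qs = 8p - 1852. Setting quantity demanded equal to quantity supplied, 5848 - 6p = 8p - 1852, gives p* = 550 and q* = 2548.
Because the ceiling (413) lies below the market-clearing price, it is binding.
At p = 413: qd = 5848 - 6·413 = 3370 and qs = 8·413 - 1852 = 1452.
Shortage = qd - qs = 3370 - 1452 = 1918.

1918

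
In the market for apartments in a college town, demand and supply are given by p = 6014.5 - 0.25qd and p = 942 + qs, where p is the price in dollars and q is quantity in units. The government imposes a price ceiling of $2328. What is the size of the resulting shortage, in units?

13360

Rearranging demand gives qd = 24058 - 4p; rearranging supply gives qs = p - 942. Without the control the market clears where 24058 - 4p = p - 942, i.e. p* = 5000 and q* = 4058.
Since 2328 < 5000, the ceiling is binding.
At p = 2328: qd = 24058 - 4·2328 = 14746 and qs = 2328 - 942 = 1386.
Shortage = qd - qs = 14746 - 1386 = 13360.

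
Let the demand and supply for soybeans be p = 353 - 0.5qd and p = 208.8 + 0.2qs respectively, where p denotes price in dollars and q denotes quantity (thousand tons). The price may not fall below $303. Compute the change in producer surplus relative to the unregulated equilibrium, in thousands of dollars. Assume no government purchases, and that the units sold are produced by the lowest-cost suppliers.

4176.4

Rearranging demand gives qd = 706 - 2p; rearranging supply gives qs = 5p - 1044. Without the control the market clears where 706 - 2p = 5p - 1044, i.e. p* = 250 and q* = 206.
Because the floor (303) lies above the market-clearing price, it is binding.
At p = 303: qd = 706 - 2·303 = 100 and qs = 5·303 - 1044 = 471.
Producer surplus without the control is ½ · (250 - 208.8) · 206 = 4243.6.
With the floor, 100 units are sold at 303. The supply price at q = 100 is 228.8, so PS = ½ · [(303 - 208.8) + (303 - 228.8)] · 100 = 8420.
Change in producer surplus = 8420 - 4243.6 = 4176.4.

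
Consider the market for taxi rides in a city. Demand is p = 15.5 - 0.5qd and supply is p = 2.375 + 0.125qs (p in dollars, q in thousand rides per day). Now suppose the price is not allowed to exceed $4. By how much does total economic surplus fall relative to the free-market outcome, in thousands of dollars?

Rearranging demand gives qd = 31 - 2p; rearranging supply gives qs = 8p - 19. Equilibrium: 31 - 2p = 8p - 19, so 50 = 10p and p* = 5, q* = 21.
Because the ceiling (4) lies below the market-clearing price, it is binding.
At p = 4: qd = 31 - 2·4 = 23 and qs = 8·4 - 19 = 13.
Quantity traded falls to 13. At q = 13 the demand price is (31 - 13)/2 = 9 and the supply price is (19 + 13)/8 = 4.
Deadweight loss = ½ · (9 - 4) · (21 - 13) = ½ · 5 · 8 = 20.

20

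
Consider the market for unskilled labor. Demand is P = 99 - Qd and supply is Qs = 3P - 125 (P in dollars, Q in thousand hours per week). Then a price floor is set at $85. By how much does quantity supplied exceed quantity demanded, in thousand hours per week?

116

Rearranging demand gives Qd = 99 - P. In a free market, 99 - P = 3P - 125 gives the equilibrium P* = 56, Q* = 43.
Because the floor (85) lies above the market-clearing price, it is binding.
At P = 85: Qd = 99 - 85 = 14 and Qs = 3·85 - 125 = 130.
Surplus = Qs - Qd = 130 - 14 = 116.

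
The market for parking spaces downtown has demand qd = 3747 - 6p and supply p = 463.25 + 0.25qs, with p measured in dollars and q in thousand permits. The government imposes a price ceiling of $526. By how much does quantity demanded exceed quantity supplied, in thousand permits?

340

Rearranging supply gives qs = 4p - 1853. Equilibrium: 3747 - 6p = 4p - 1853, so 5600 = 10p and p* = 560, q* = 387.
The ceiling of 526 is below the equilibrium price 560, so it binds.
At p = 526: qd = 3747 - 6·526 = 591 and qs = 4·526 - 1853 = 251.
Shortage = qd - qs = 591 - 251 = 340.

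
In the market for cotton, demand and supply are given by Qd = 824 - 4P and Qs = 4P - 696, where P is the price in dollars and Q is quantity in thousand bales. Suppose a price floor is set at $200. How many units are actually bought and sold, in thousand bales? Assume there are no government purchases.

Equilibrium: 824 - 4P = 4P - 696, so 1520 = 8P and P* = 190, Q* = 64.
Because the floor (200) lies above the market-clearing price, it is binding.
At P = 200: Qd = 824 - 4·200 = 24 and Qs = 4·200 - 696 = 104.
The quantity actually transacted is the short side, demand: 24.

24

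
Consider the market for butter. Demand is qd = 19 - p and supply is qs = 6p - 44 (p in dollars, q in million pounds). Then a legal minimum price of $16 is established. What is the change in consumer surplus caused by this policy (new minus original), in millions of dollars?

Setting quantity demanded equal to quantity supplied, 19 - p = 6p - 44, gives p* = 9 and q* = 10.
Since 16 > 9, the floor is binding.
At p = 16: qd = 19 - 16 = 3 and qs = 6·16 - 44 = 52.
Consumer surplus without the control is ½ · (19 - 9) · 10 = 50.
With the floor, consumers buy 3 units at 16, so CS = ½ · (19 - 16) · 3 = 4.5.
Change in consumer surplus = 4.5 - 50 = -45.5.

-45.5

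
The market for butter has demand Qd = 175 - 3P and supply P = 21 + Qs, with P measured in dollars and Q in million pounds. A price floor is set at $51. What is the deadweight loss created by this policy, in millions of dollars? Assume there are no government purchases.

24

Rearranging supply gives Qs = P - 21. Setting quantity demanded equal to quantity supplied, 175 - 3P = P - 21, gives P* = 49 and Q* = 28.
Because the floor (51) lies above the market-clearing price, it is binding.
At P = 51: Qd = 175 - 3·51 = 22 and Qs = 51 - 21 = 30.
Quantity traded falls to 22. At Q = 22 the demand price is (175 - 22)/3 = 51 and the supply price is 21 + 22 = 43.
Deadweight loss = ½ · (51 - 43) · (28 - 22) = ½ · 8 · 6 = 24.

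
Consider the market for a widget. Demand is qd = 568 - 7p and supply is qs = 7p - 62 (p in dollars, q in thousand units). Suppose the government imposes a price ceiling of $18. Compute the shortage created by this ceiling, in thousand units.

In a free market, 568 - 7p = 7p - 62 gives the equilibrium p* = 45, q* = 253.
Because the ceiling (18) lies below the market-clearing price, it is binding.
At p = 18: qd = 568 - 7·18 = 442 and qs = 7·18 - 62 = 64.
Shortage = qd - qs = 442 - 64 = 378.

378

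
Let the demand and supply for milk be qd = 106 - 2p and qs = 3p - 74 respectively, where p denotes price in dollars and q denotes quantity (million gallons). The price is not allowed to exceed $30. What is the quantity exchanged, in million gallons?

16

In a free market, 106 - 2p = 3p - 74 gives the equilibrium p* = 36, q* = 34.
Because the ceiling (30) lies below the market-clearing price, it is binding.
At p = 30: qd = 106 - 2·30 = 46 and qs = 3·30 - 74 = 16.
The quantity actually transacted is the short side, supply: 16.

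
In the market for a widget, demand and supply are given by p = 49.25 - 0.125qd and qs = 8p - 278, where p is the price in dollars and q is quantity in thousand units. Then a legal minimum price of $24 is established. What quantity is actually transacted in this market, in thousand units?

58

Rearranging demand gives qd = 394 - 8p. Equilibrium: 394 - 8p = 8p - 278, so 672 = 16p and p* = 42, q* = 58.
Since 24 is below p* = 42, the floor does not bind and the free-market outcome prevails.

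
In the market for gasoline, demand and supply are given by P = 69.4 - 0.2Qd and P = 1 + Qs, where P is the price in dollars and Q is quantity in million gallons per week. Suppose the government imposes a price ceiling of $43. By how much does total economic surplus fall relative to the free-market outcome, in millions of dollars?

Rearranging demand gives Qd = 347 - 5P; rearranging supply gives Qs = P - 1. In a free market, 347 - 5P = P - 1 gives the equilibrium P* = 58, Q* = 57.
Since 43 < 58, the ceiling is binding.
At P = 43: Qd = 347 - 5·43 = 132 and Qs = 43 - 1 = 42.
Quantity traded falls to 42. At Q = 42 the demand price is (347 - 42)/5 = 61 and the supply price is 1 + 42 = 43.
Deadweight loss = ½ · (61 - 43) · (57 - 42) = ½ · 18 · 15 = 135.

135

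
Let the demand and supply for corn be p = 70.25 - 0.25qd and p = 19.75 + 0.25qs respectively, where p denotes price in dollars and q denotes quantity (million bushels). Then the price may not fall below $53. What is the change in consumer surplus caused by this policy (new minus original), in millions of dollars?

-680

Rearranging demand gives qd = 281 - 4p; rearranging supply gives qs = 4p - 79. Without the control the market clears where 281 - 4p = 4p - 79, i.e. p* = 45 and q* = 101.
Because the floor (53) lies above the market-clearing price, it is binding.
At p = 53: qd = 281 - 4·53 = 69 and qs = 4·53 - 79 = 133.
Consumer surplus without the control is ½ · (70.25 - 45) · 101 = 1275.125.
With the floor, consumers buy 69 units at 53, so CS = ½ · (70.25 - 53) · 69 = 595.125.
Change in consumer surplus = 595.125 - 1275.125 = -680.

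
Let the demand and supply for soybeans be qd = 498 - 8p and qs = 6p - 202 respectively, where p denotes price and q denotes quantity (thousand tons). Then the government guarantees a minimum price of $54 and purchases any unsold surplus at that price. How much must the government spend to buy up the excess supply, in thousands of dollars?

3024

Without the control the market clears where 498 - 8p = 6p - 202, i.e. p* = 50 and q* = 98.
The floor of 54 is above the equilibrium price 50, so it binds.
At p = 54: qd = 498 - 8·54 = 66 and qs = 6·54 - 202 = 122.
Surplus = qs - qd = 56.
Government expenditure = surplus × support price = 56 × 54 = 3024.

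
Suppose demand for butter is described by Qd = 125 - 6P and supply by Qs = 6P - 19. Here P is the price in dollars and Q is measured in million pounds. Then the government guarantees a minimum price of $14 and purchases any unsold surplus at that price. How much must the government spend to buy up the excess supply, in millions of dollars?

336

Without the control the market clears where 125 - 6P = 6P - 19, i.e. P* = 12 and Q* = 53.
The floor of 14 is above the equilibrium price 12, so it binds.
At P = 14: Qd = 125 - 6·14 = 41 and Qs = 6·14 - 19 = 65.
Surplus = Qs - Qd = 24.
Government expenditure = surplus × support price = 24 × 14 = 336.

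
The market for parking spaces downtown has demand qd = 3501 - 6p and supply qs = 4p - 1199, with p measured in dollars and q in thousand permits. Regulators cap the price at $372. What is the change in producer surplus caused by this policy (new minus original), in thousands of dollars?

-47530

Equilibrium: 3501 - 6p = 4p - 1199, so 4700 = 10p and p* = 470, q* = 681.
The ceiling of 372 is below the equilibrium price 470, so it binds.
At p = 372: qd = 3501 - 6·372 = 1269 and qs = 4·372 - 1199 = 289.
Producer surplus without the control is ½ · (470 - 299.75) · 681 = 57970.125.
With the ceiling, producers sell 289 units at 372, so PS = ½ · (372 - 299.75) · 289 = 10440.125.
Change in producer surplus = 10440.125 - 57970.125 = -47530.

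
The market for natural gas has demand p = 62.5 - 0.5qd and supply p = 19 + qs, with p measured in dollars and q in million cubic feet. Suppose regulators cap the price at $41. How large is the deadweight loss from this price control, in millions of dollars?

36.75

Rearranging demand gives qd = 125 - 2p; rearranging supply gives qs = p - 19. Setting quantity demanded equal to quantity supplied, 125 - 2p = p - 19, gives p* = 48 and q* = 29.
The ceiling of 41 is below the equilibrium price 48, so it binds.
At p = 41: qd = 125 - 2·41 = 43 and qs = 41 - 19 = 22.
Quantity traded falls to 22. At q = 22 the demand price is (125 - 22)/2 = 51.5 and the supply price is 19 + 22 = 41.
Deadweight loss = ½ · (51.5 - 41) · (29 - 22) = ½ · 10.5 · 7 = 36.75.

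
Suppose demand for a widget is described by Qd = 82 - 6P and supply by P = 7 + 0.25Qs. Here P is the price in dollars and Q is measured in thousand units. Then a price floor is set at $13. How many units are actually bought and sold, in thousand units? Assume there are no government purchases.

Rearranging supply gives Qs = 4P - 28. Setting quantity demanded equal to quantity supplied, 82 - 6P = 4P - 28, gives P* = 11 and Q* = 16.
Because the floor (13) lies above the market-clearing price, it is binding.
At P = 13: Qd = 82 - 6·13 = 4 and Qs = 4·13 - 28 = 24.
The quantity actually transacted is the short side, demand: 4.

4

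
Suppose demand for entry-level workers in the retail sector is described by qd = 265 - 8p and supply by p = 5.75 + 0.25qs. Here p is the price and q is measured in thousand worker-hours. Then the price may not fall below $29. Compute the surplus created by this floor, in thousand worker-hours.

Rearranging supply gives qs = 4p - 23. Without the control the market clears where 265 - 8p = 4p - 23, i.e. p* = 24 and q* = 73.
The floor of 29 is above the equilibrium price 24, so it binds.
At p = 29: qd = 265 - 8·29 = 33 and qs = 4·29 - 23 = 93.
Surplus = qs - qd = 93 - 33 = 60.

60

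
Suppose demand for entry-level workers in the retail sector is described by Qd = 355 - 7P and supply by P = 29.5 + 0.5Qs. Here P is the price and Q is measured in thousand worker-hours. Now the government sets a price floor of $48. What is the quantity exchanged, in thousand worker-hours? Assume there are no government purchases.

Rearranging supply gives Qs = 2P - 59. Setting quantity demanded equal to quantity supplied, 355 - 7P = 2P - 59, gives P* = 46 and Q* = 33.
Since 48 > 46, the floor is binding.
At P = 48: Qd = 355 - 7·48 = 19 and Qs = 2·48 - 59 = 37.
The quantity actually transacted is the short side, demand: 19.

19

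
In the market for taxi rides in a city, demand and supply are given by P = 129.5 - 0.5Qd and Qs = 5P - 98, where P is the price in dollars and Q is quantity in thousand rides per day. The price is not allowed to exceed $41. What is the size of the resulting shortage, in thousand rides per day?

Rearranging demand gives Qd = 259 - 2P. Setting quantity demanded equal to quantity supplied, 259 - 2P = 5P - 98, gives P* = 51 and Q* = 157.
The ceiling of 41 is below the equilibrium price 51, so it binds.
At P = 41: Qd = 259 - 2·41 = 177 and Qs = 5·41 - 98 = 107.
Shortage = Qd - Qs = 177 - 107 = 70.

70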